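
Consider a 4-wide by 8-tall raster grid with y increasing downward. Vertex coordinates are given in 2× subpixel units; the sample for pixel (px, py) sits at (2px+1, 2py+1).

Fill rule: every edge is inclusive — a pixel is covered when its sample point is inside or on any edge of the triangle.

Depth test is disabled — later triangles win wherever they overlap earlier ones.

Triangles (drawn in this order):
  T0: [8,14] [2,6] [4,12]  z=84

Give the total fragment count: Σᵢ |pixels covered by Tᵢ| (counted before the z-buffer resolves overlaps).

T0:
  2·area = 20  (B↔C swapped to make it positive)
  edge (8, 14)→(4, 12): d=(-4,-2) inclusive
  edge (4, 12)→(2, 6): d=(-2,-6) inclusive
  edge (2, 6)→(8, 14): d=(6,8) inclusive
    (0,1)@(1, 3): e=[30,0,-10] → .  [on edge]
    (1,4)@(3, 9): e=[10,0,10] → X  [on edge]
    (2,4)@(5, 9): e=[14,12,-6] → .
    (1,5)@(3, 11): e=[2,-4,22] → .
    (2,5)@(5, 11): e=[6,8,6] → X
    (3,5)@(7, 11): e=[10,20,-10] → .
    (2,6)@(5, 13): e=[-2,4,18] → .
    (3,6)@(7, 13): e=[2,16,2] → X
    (2,7)@(5, 15): e=[-10,0,30] → .  [on edge]
    (3,7)@(7, 15): e=[-6,12,14] → .
  covered (3 px):
    . . . .
    . . . .
    . . . .
    . . . .
    . X . .
    . . X .
    . . . X
    . . . .

Result: 3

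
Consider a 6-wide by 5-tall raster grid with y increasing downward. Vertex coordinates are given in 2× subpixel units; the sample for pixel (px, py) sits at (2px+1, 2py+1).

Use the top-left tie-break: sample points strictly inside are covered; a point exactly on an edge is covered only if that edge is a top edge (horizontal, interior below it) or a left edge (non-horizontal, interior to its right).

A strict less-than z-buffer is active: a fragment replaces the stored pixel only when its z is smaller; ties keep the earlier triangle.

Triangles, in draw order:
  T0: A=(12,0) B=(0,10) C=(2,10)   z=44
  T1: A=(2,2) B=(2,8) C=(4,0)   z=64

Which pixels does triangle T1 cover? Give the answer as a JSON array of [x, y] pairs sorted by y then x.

T0:
  2·area = 20  (B↔C swapped to make it positive)
  edge (12, 0)→(2, 10): d=(-10,10) right/bottom  bias=-1
  edge (2, 10)→(0, 10): d=(-2,0) right/bottom  bias=-1
  edge (0, 10)→(12, 0): d=(12,-10) top-left  bias=+0
    (5,0)@(11, 1): e=[0,18,2] → ·  [on edge]
    (4,1)@(9, 3): e=[0,14,6] → ·  [on edge]
    (3,2)@(7, 5): e=[0,10,10] → ·  [on edge]
    (2,3)@(5, 7): e=[0,6,14] → ·  [on edge]
    (1,4)@(3, 9): e=[0,2,18] → ·  [on edge]
  covered (0 px):
    · · · · · ·
    · · · · · ·
    · · · · · ·
    · · · · · ·
    · · · · · ·
T1:
  2·area = 12  (B↔C swapped to make it positive)
  edge (2, 2)→(4, 0): d=(2,-2) top-left  bias=+0
  edge (4, 0)→(2, 8): d=(-2,8) right/bottom  bias=-1
  edge (2, 8)→(2, 2): d=(0,-6) top-left  bias=+0
    (1,0)@(3, 1): e=[0,6,6] → #  [on edge]
    (2,0)@(5, 1): e=[4,-10,18] → ·
    (0,1)@(1, 3): e=[0,18,-6] → ·  [on edge]
    (1,1)@(3, 3): e=[4,2,6] → #
    (2,1)@(5, 3): e=[8,-14,18] → ·
    (1,2)@(3, 5): e=[8,-2,6] → ·
  covered (2 px):
    · # · · · ·
    · # · · · ·
    · · · · · ·
    · · · · · ·
    · · · · · ·

Answer: [[1,0],[1,1]]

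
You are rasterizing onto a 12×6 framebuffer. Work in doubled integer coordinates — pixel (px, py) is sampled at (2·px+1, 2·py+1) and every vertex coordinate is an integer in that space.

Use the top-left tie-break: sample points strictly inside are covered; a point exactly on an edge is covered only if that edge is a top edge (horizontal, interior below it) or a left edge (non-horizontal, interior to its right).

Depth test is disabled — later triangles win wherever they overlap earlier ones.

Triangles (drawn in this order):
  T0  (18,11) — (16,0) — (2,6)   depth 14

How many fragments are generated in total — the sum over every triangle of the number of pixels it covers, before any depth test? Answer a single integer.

T0:
  2·area = 166  (B↔C swapped to make it positive)
  edge (18, 11)→(2, 6): d=(-16,-5) top-left  bias=+0
  edge (2, 6)→(16, 0): d=(14,-6) top-left  bias=+0
  edge (16, 0)→(18, 11): d=(2,11) right/bottom  bias=-1
    (7,0)@(15, 1): e=[145,8,13] → #
    (8,0)@(17, 1): e=[155,20,-9] → ·
    (4,1)@(9, 3): e=[83,0,83] → #  [on edge]
    (5,1)@(11, 3): e=[93,12,61] → #
    (6,1)@(13, 3): e=[103,24,39] → #
    (8,1)@(17, 3): e=[123,48,-5] → ·
    (2,2)@(5, 5): e=[31,4,131] → #
    (3,2)@(7, 5): e=[41,16,109] → #
    (8,2)@(17, 5): e=[91,76,-1] → ·
    (2,3)@(5, 7): e=[-1,32,135] → ·
    (3,3)@(7, 7): e=[9,44,113] → #
    (8,3)@(17, 7): e=[59,104,3] → #
  covered (20 px):
    · · · · · · · # · · · ·
    · · · · # # # # · · · ·
    · · # # # # # # · · · ·
    · · · # # # # # # · · ·
    · · · · · · # # # · · ·
    · · · · · · · · · · · ·

Answer: 20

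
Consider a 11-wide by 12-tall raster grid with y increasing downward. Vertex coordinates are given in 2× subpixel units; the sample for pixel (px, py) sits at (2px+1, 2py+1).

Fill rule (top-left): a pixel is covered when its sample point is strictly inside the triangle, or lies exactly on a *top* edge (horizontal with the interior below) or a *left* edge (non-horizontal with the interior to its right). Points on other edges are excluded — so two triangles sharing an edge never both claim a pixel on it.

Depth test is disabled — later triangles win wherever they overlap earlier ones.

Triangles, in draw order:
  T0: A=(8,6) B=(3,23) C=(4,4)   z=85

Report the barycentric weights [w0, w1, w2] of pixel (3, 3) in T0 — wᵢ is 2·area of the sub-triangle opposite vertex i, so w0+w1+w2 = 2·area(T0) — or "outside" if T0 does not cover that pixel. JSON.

T0:
  2·area = 78
  edge (8, 6)→(3, 23): d=(-5,17) right/bottom  bias=-1
  edge (3, 23)→(4, 4): d=(1,-19) top-left  bias=+0
  edge (4, 4)→(8, 6): d=(4,2) right/bottom  bias=-1
    (2,2)@(5, 5): e=[56,20,2] → █
    (3,2)@(7, 5): e=[22,58,-2] → ·
    (2,3)@(5, 7): e=[46,22,10] → █
    (3,3)@(7, 7): e=[12,60,6] → █
    (4,3)@(9, 7): e=[-22,98,2] → ·
    (2,4)@(5, 9): e=[36,24,18] → █
    (4,4)@(9, 9): e=[-32,100,10] → ·
    (2,5)@(5, 11): e=[26,26,26] → █
    (3,5)@(7, 11): e=[-8,64,22] → ·
    (2,6)@(5, 13): e=[16,28,34] → █
    (3,6)@(7, 13): e=[-18,66,30] → ·
    (2,7)@(5, 15): e=[6,30,42] → █
    (1,11)@(3, 23): e=[0,0,78] → ·  [on edge]
  covered (8 px):
    · · · · · · · · · · ·
    · · · · · · · · · · ·
    · · █ · · · · · · · ·
    · · █ █ · · · · · · ·
    · · █ █ · · · · · · ·
    · · █ · · · · · · · ·
    · · █ · · · · · · · ·
    · · █ · · · · · · · ·
    · · · · · · · · · · ·
    · · · · · · · · · · ·
    · · · · · · · · · · ·
    · · · · · · · · · · ·

Final: [60,6,12]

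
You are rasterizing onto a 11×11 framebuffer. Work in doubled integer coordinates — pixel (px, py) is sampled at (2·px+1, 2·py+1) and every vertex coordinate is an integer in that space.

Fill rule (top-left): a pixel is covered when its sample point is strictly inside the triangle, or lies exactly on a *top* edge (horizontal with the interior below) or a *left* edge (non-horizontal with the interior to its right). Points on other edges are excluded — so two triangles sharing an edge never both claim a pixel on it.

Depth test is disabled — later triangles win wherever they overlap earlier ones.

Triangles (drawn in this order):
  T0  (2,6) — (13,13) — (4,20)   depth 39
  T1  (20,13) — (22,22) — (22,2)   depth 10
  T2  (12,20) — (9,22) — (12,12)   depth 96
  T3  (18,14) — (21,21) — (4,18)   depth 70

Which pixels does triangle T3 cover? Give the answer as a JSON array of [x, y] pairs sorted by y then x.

T0:
  2·area = 140
  edge (2, 6)→(13, 13): d=(11,7) right/bottom  bias=-1
  edge (13, 13)→(4, 20): d=(-9,7) right/bottom  bias=-1
  edge (4, 20)→(2, 6): d=(-2,-14) top-left  bias=+0
    (1,3)@(3, 7): e=[4,124,12] → █
    (2,3)@(5, 7): e=[-10,110,40] → ·
    (1,4)@(3, 9): e=[26,106,8] → █
    (2,4)@(5, 9): e=[12,92,36] → █
    (3,4)@(7, 9): e=[-2,78,64] → ·
    (1,5)@(3, 11): e=[48,88,4] → █
    (3,5)@(7, 11): e=[20,60,60] → █
    (4,5)@(9, 11): e=[6,46,88] → █
    (5,5)@(11, 11): e=[-8,32,116] → ·
    (1,6)@(3, 13): e=[70,70,0] → █  [on edge]
    (5,6)@(11, 13): e=[14,14,112] → █
    (6,6)@(13, 13): e=[0,0,140] → ·  [on edge]
  covered (18 px):
    · · · · · · · · · · ·
    · · · · · · · · · · ·
    · · · · · · · · · · ·
    · █ · · · · · · · · ·
    · █ █ · · · · · · · ·
    · █ █ █ █ · · · · · ·
    · █ █ █ █ █ · · · · ·
    · · █ █ █ · · · · · ·
    · · █ █ · · · · · · ·
    · · █ · · · · · · · ·
    · · · · · · · · · · ·
T1:
  2·area = 40  (B↔C swapped to make it positive)
  edge (20, 13)→(22, 2): d=(2,-11) top-left  bias=+0
  edge (22, 2)→(22, 22): d=(0,20) right/bottom  bias=-1
  edge (22, 22)→(20, 13): d=(-2,-9) top-left  bias=+0
    (10,4)@(21, 9): e=[3,20,17] → █
    (10,5)@(21, 11): e=[7,20,13] → █
    (10,6)@(21, 13): e=[11,20,9] → █
    (10,7)@(21, 15): e=[15,20,5] → █
    (10,8)@(21, 17): e=[19,20,1] → █
    (10,9)@(21, 19): e=[23,20,-3] → ·
  covered (5 px):
    · · · · · · · · · · ·
    · · · · · · · · · · ·
    · · · · · · · · · · ·
    · · · · · · · · · · ·
    · · · · · · · · · · █
    · · · · · · · · · · █
    · · · · · · · · · · █
    · · · · · · · · · · █
    · · · · · · · · · · █
    · · · · · · · · · · ·
    · · · · · · · · · · ·
T2:
  2·area = 24
  edge (12, 20)→(9, 22): d=(-3,2) right/bottom  bias=-1
  edge (9, 22)→(12, 12): d=(3,-10) top-left  bias=+0
  edge (12, 12)→(12, 20): d=(0,8) right/bottom  bias=-1
    (5,8)@(11, 17): e=[11,5,8] → █
    (6,8)@(13, 17): e=[7,25,-8] → ·
    (5,9)@(11, 19): e=[5,11,8] → █
    (6,9)@(13, 19): e=[1,31,-8] → ·
    (5,10)@(11, 21): e=[-1,17,8] → ·
  covered (2 px):
    · · · · · · · · · · ·
    · · · · · · · · · · ·
    · · · · · · · · · · ·
    · · · · · · · · · · ·
    · · · · · · · · · · ·
    · · · · · · · · · · ·
    · · · · · · · · · · ·
    · · · · · · · · · · ·
    · · · · · █ · · · · ·
    · · · · · █ · · · · ·
    · · · · · · · · · · ·
T3:
  2·area = 110
  edge (18, 14)→(21, 21): d=(3,7) right/bottom  bias=-1
  edge (21, 21)→(4, 18): d=(-17,-3) top-left  bias=+0
  edge (4, 18)→(18, 14): d=(14,-4) top-left  bias=+0
    (7,3)@(15, 7): e=[0,220,-110] → ·  [on edge]
    (7,7)@(15, 15): e=[24,84,2] → █
    (8,7)@(17, 15): e=[10,90,10] → █
    (9,7)@(19, 15): e=[-4,96,18] → ·
    (4,8)@(9, 17): e=[72,32,6] → █
    (5,8)@(11, 17): e=[58,38,14] → █
    (6,8)@(13, 17): e=[44,44,22] → █
    (9,8)@(19, 17): e=[2,62,46] → █
    (10,8)@(21, 17): e=[-12,68,54] → ·
    (4,9)@(9, 19): e=[78,-2,34] → ·
    (5,9)@(11, 19): e=[64,4,42] → █
    (10,9)@(21, 19): e=[-6,34,82] → ·
    (10,10)@(21, 21): e=[0,0,110] → ·  [on edge]
  covered (13 px):
    · · · · · · · · · · ·
    · · · · · · · · · · ·
    · · · · · · · · · · ·
    · · · · · · · · · · ·
    · · · · · · · · · · ·
    · · · · · · · · · · ·
    · · · · · · · · · · ·
    · · · · · · · █ █ · ·
    · · · · █ █ █ █ █ █ ·
    · · · · · █ █ █ █ █ ·
    · · · · · · · · · · ·

Final: [[7,7],[8,7],[4,8],[5,8],[6,8],[7,8],[8,8],[9,8],[5,9],[6,9],[7,9],[8,9],[9,9]]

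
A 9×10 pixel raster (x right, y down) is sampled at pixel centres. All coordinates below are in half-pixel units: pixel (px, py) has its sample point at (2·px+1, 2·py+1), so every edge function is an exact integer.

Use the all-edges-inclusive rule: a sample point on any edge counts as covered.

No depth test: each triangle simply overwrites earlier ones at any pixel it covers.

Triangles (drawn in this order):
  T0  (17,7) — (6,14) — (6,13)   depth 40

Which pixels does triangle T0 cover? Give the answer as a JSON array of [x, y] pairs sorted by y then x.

T0:
  2·area = 11
  edge (17, 7)→(6, 14): d=(-11,7) inclusive
  edge (6, 14)→(6, 13): d=(0,-1) inclusive
  edge (6, 13)→(17, 7): d=(11,-6) inclusive
    (8,3)@(17, 7): e=[0,11,0] → X  [on edge]
    (8,4)@(17, 9): e=[-22,11,22] → .
    (3,6)@(7, 13): e=[4,1,6] → X
    (4,6)@(9, 13): e=[-10,3,18] → .
    (3,7)@(7, 15): e=[-18,1,28] → .
  covered (2 px):
    . . . . . . . . .
    . . . . . . . . .
    . . . . . . . . .
    . . . . . . . . X
    . . . . . . . . .
    . . . . . . . . .
    . . . X . . . . .
    . . . . . . . . .
    . . . . . . . . .
    . . . . . . . . .

Final: [[8,3],[3,6]]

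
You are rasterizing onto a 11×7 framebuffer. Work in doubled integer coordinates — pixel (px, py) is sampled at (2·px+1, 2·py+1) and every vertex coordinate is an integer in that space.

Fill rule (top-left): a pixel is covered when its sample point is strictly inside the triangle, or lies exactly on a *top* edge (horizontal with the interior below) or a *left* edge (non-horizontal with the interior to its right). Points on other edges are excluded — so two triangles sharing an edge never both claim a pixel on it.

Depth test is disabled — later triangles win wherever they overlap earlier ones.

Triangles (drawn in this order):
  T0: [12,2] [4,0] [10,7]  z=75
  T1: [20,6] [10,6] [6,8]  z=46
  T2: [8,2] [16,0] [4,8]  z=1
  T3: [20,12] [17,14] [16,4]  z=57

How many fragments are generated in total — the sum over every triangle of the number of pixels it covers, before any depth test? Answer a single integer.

T0:
  2·area = 44  (B↔C swapped to make it positive)
  edge (12, 2)→(10, 7): d=(-2,5) right/bottom  bias=-1
  edge (10, 7)→(4, 0): d=(-6,-7) top-left  bias=+0
  edge (4, 0)→(12, 2): d=(8,2) right/bottom  bias=-1
    (2,0)@(5, 1): e=[37,1,6] → #
    (3,0)@(7, 1): e=[27,15,2] → #
    (4,0)@(9, 1): e=[17,29,-2] → ·
    (2,1)@(5, 3): e=[33,-11,22] → ·
    (3,1)@(7, 3): e=[23,3,18] → #
    (4,1)@(9, 3): e=[13,17,14] → #
    (5,1)@(11, 3): e=[3,31,10] → #
    (6,1)@(13, 3): e=[-7,45,6] → ·
    (3,2)@(7, 5): e=[19,-9,34] → ·
    (4,2)@(9, 5): e=[9,5,30] → #
    (5,2)@(11, 5): e=[-1,19,26] → ·
    (4,3)@(9, 7): e=[5,-7,46] → ·
  covered (6 px):
    · · # # · · · · · · ·
    · · · # # # · · · · ·
    · · · · # · · · · · ·
    · · · · · · · · · · ·
    · · · · · · · · · · ·
    · · · · · · · · · · ·
    · · · · · · · · · · ·
T1:
  2·area = 20  (B↔C swapped to make it positive)
  edge (20, 6)→(6, 8): d=(-14,2) right/bottom  bias=-1
  edge (6, 8)→(10, 6): d=(4,-2) top-left  bias=+0
  edge (10, 6)→(20, 6): d=(10,0) top-left  bias=+0
    (4,3)@(9, 7): e=[8,2,10] → #
    (5,3)@(11, 7): e=[4,6,10] → #
    (6,3)@(13, 7): e=[0,10,10] → ·  [on edge]
    (4,4)@(9, 9): e=[-20,10,30] → ·
    (5,4)@(11, 9): e=[-24,14,30] → ·
  covered (2 px):
    · · · · · · · · · · ·
    · · · · · · · · · · ·
    · · · · · · · · · · ·
    · · · · # # · · · · ·
    · · · · · · · · · · ·
    · · · · · · · · · · ·
    · · · · · · · · · · ·
T2:
  2·area = 40
  edge (8, 2)→(16, 0): d=(8,-2) top-left  bias=+0
  edge (16, 0)→(4, 8): d=(-12,8) right/bottom  bias=-1
  edge (4, 8)→(8, 2): d=(4,-6) top-left  bias=+0
    (6,0)@(13, 1): e=[2,12,26] → #
    (7,0)@(15, 1): e=[6,-4,38] → ·
    (4,1)@(9, 3): e=[10,20,10] → #
    (5,1)@(11, 3): e=[14,4,22] → #
    (6,1)@(13, 3): e=[18,-12,34] → ·
    (3,2)@(7, 5): e=[22,12,6] → #
    (4,2)@(9, 5): e=[26,-4,18] → ·
    (5,2)@(11, 5): e=[30,-20,30] → ·
    (2,3)@(5, 7): e=[34,4,2] → #
    (3,3)@(7, 7): e=[38,-12,14] → ·
    (2,4)@(5, 9): e=[50,-20,10] → ·
  covered (5 px):
    · · · · · · # · · · ·
    · · · · # # · · · · ·
    · · · # · · · · · · ·
    · · # · · · · · · · ·
    · · · · · · · · · · ·
    · · · · · · · · · · ·
    · · · · · · · · · · ·
T3:
  2·area = 32
  edge (20, 12)→(17, 14): d=(-3,2) right/bottom  bias=-1
  edge (17, 14)→(16, 4): d=(-1,-10) top-left  bias=+0
  edge (16, 4)→(20, 12): d=(4,8) right/bottom  bias=-1
    (8,3)@(17, 7): e=[21,7,4] → #
    (9,3)@(19, 7): e=[17,27,-12] → ·
    (8,4)@(17, 9): e=[15,5,12] → #
    (9,4)@(19, 9): e=[11,25,-4] → ·
    (8,5)@(17, 11): e=[9,3,20] → #
    (9,5)@(19, 11): e=[5,23,4] → #
    (10,5)@(21, 11): e=[1,43,-12] → ·
    (8,6)@(17, 13): e=[3,1,28] → #
    (9,6)@(19, 13): e=[-1,21,12] → ·
  covered (5 px):
    · · · · · · · · · · ·
    · · · · · · · · · · ·
    · · · · · · · · · · ·
    · · · · · · · · # · ·
    · · · · · · · · # · ·
    · · · · · · · · # # ·
    · · · · · · · · # · ·

Result: 18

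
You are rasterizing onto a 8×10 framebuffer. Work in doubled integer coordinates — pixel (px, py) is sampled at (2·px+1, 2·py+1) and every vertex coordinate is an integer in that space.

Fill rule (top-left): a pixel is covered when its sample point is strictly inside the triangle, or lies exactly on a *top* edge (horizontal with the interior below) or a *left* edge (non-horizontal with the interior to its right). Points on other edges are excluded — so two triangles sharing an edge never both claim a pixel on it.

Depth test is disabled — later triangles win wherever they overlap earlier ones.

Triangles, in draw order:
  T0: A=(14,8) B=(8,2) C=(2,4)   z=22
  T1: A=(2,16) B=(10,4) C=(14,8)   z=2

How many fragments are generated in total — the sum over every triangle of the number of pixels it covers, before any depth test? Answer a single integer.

T0:
  2·area = 48  (B↔C swapped to make it positive)
  edge (14, 8)→(2, 4): d=(-12,-4) top-left  bias=+0
  edge (2, 4)→(8, 2): d=(6,-2) top-left  bias=+0
  edge (8, 2)→(14, 8): d=(6,6) right/bottom  bias=-1
    (3,0)@(7, 1): e=[56,-8,0] → .  [on edge]
    (5,0)@(11, 1): e=[72,0,-24] → .  [on edge]
    (2,1)@(5, 3): e=[24,0,24] → X  [on edge]
    (3,1)@(7, 3): e=[32,4,12] → X
    (4,1)@(9, 3): e=[40,8,0] → .  [on edge]
    (2,2)@(5, 5): e=[0,12,36] → X  [on edge]
    (4,2)@(9, 5): e=[16,20,12] → X
    (5,2)@(11, 5): e=[24,24,0] → .  [on edge]
    (2,3)@(5, 7): e=[-24,24,48] → .
    (3,3)@(7, 7): e=[-16,28,36] → .
    (4,3)@(9, 7): e=[-8,32,24] → .
    (5,3)@(11, 7): e=[0,36,12] → X  [on edge]
    (6,3)@(13, 7): e=[8,40,0] → .  [on edge]
    (7,4)@(15, 9): e=[-8,56,0] → .  [on edge]
  covered (6 px):
    . . . . . . . .
    . . X X . . . .
    . . X X X . . .
    . . . . . X . .
    . . . . . . . .
    . . . . . . . .
    . . . . . . . .
    . . . . . . . .
    . . . . . . . .
    . . . . . . . .
T1:
  2·area = 80
  edge (2, 16)→(10, 4): d=(8,-12) top-left  bias=+0
  edge (10, 4)→(14, 8): d=(4,4) right/bottom  bias=-1
  edge (14, 8)→(2, 16): d=(-12,8) right/bottom  bias=-1
    (3,0)@(7, 1): e=[-60,0,140] → .  [on edge]
    (4,1)@(9, 3): e=[-20,0,100] → .  [on edge]
    (5,2)@(11, 5): e=[20,0,60] → .  [on edge]
    (4,3)@(9, 7): e=[12,16,52] → X
    (5,3)@(11, 7): e=[36,8,36] → X
    (6,3)@(13, 7): e=[60,0,20] → .  [on edge]
    (3,4)@(7, 9): e=[4,32,44] → X
    (6,4)@(13, 9): e=[76,8,-4] → .
    (7,4)@(15, 9): e=[100,0,-20] → .  [on edge]
    (3,5)@(7, 11): e=[20,40,20] → X
    (5,5)@(11, 11): e=[68,24,-12] → .
    (2,6)@(5, 13): e=[12,56,12] → X
  covered (9 px):
    . . . . . . . .
    . . . . . . . .
    . . . . . . . .
    . . . . X X . .
    . . . X X X . .
    . . . X X . . .
    . . X . . . . .
    . X . . . . . .
    . . . . . . . .
    . . . . . . . .

Answer: 15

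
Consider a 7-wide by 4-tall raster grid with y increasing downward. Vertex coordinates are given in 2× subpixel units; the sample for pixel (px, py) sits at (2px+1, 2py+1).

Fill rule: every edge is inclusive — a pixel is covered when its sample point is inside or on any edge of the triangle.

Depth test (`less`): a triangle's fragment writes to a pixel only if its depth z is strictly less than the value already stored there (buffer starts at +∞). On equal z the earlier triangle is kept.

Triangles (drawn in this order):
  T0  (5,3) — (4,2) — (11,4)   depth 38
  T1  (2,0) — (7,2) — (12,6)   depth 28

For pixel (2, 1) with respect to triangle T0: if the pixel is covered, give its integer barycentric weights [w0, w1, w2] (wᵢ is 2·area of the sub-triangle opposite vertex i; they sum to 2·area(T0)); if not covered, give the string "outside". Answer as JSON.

T0:
  2·area = 5
  edge (5, 3)→(4, 2): d=(-1,-1) inclusive
  edge (4, 2)→(11, 4): d=(7,2) inclusive
  edge (11, 4)→(5, 3): d=(-6,-1) inclusive
    (1,0)@(3, 1): e=[0,-5,10] → ·  [on edge]
    (2,1)@(5, 3): e=[0,5,0] → █  [on edge]
    (3,1)@(7, 3): e=[2,1,2] → █
    (4,1)@(9, 3): e=[4,-3,4] → ·
    (2,2)@(5, 5): e=[-2,19,-12] → ·
    (3,2)@(7, 5): e=[0,15,-10] → ·  [on edge]
    (4,3)@(9, 7): e=[0,25,-20] → ·  [on edge]
  covered (2 px):
    · · · · · · ·
    · · █ █ · · ·
    · · · · · · ·
    · · · · · · ·
T1:
  2·area = 10
  edge (2, 0)→(7, 2): d=(5,2) inclusive
  edge (7, 2)→(12, 6): d=(5,4) inclusive
  edge (12, 6)→(2, 0): d=(-10,-6) inclusive
    (3,1)@(7, 3): e=[5,5,0] → █  [on edge]
    (4,1)@(9, 3): e=[1,-3,12] → ·
    (3,2)@(7, 5): e=[15,15,-20] → ·
  covered (1 px):
    · · · · · · ·
    · · · █ · · ·
    · · · · · · ·
    · · · · · · ·

Answer: [5,0,0]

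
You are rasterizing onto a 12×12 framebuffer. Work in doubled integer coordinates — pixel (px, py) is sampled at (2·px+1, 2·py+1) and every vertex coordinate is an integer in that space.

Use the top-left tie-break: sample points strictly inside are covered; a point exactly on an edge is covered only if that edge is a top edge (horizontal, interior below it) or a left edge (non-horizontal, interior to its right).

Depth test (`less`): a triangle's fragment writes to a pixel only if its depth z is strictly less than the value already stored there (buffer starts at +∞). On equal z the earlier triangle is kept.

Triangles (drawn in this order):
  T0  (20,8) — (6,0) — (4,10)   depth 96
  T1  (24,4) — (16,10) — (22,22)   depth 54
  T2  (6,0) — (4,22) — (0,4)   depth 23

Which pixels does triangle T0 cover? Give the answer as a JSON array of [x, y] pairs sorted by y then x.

T0:
  2·area = 156  (B↔C swapped to make it positive)
  edge (20, 8)→(4, 10): d=(-16,2) right/bottom  bias=-1
  edge (4, 10)→(6, 0): d=(2,-10) top-left  bias=+0
  edge (6, 0)→(20, 8): d=(14,8) right/bottom  bias=-1
    (3,0)@(7, 1): e=[138,12,6] → #
    (4,0)@(9, 1): e=[134,32,-10] → ·
    (3,1)@(7, 3): e=[106,16,34] → #
    (4,1)@(9, 3): e=[102,36,18] → #
    (5,1)@(11, 3): e=[98,56,2] → #
    (6,1)@(13, 3): e=[94,76,-14] → ·
    (2,2)@(5, 5): e=[78,0,78] → #  [on edge]
    (6,2)@(13, 5): e=[62,80,14] → #
    (7,2)@(15, 5): e=[58,100,-2] → ·
    (2,3)@(5, 7): e=[46,4,106] → #
    (7,3)@(15, 7): e=[26,104,26] → #
    (8,3)@(17, 7): e=[22,124,10] → #
    (1,7)@(3, 15): e=[-78,0,234] → ·  [on edge]
  covered (20 px):
    · · · # · · · · · · · ·
    · · · # # # · · · · · ·
    · · # # # # # · · · · ·
    · · # # # # # # # · · ·
    · · # # # # · · · · · ·
    · · · · · · · · · · · ·
    · · · · · · · · · · · ·
    · · · · · · · · · · · ·
    · · · · · · · · · · · ·
    · · · · · · · · · · · ·
    · · · · · · · · · · · ·
    · · · · · · · · · · · ·
T1:
  2·area = 132  (B↔C swapped to make it positive)
  edge (24, 4)→(22, 22): d=(-2,18) right/bottom  bias=-1
  edge (22, 22)→(16, 10): d=(-6,-12) top-left  bias=+0
  edge (16, 10)→(24, 4): d=(8,-6) top-left  bias=+0
    (11,2)@(23, 5): e=[16,114,2] → #
    (10,3)@(21, 7): e=[48,78,6] → #
    (9,4)@(19, 9): e=[80,42,10] → #
    (8,5)@(17, 11): e=[112,6,14] → #
    (8,6)@(17, 13): e=[108,-6,30] → ·
    (9,6)@(19, 13): e=[72,18,42] → #
    (11,6)@(23, 13): e=[0,66,66] → ·  [on edge]
    (9,7)@(19, 15): e=[68,6,58] → #
    (11,7)@(23, 15): e=[-4,54,82] → ·
    (9,8)@(19, 17): e=[64,-6,74] → ·
    (10,8)@(21, 17): e=[28,18,86] → #
    (11,8)@(23, 17): e=[-8,42,98] → ·
  covered (16 px):
    · · · · · · · · · · · ·
    · · · · · · · · · · · ·
    · · · · · · · · · · · #
    · · · · · · · · · · # #
    · · · · · · · · · # # #
    · · · · · · · · # # # #
    · · · · · · · · · # # ·
    · · · · · · · · · # # ·
    · · · · · · · · · · # ·
    · · · · · · · · · · # ·
    · · · · · · · · · · · ·
    · · · · · · · · · · · ·
T2:
  2·area = 124
  edge (6, 0)→(4, 22): d=(-2,22) right/bottom  bias=-1
  edge (4, 22)→(0, 4): d=(-4,-18) top-left  bias=+0
  edge (0, 4)→(6, 0): d=(6,-4) top-left  bias=+0
    (2,0)@(5, 1): e=[20,102,2] → #
    (3,0)@(7, 1): e=[-24,138,10] → ·
    (1,1)@(3, 3): e=[60,58,6] → #
    (3,1)@(7, 3): e=[-28,130,22] → ·
    (0,2)@(1, 5): e=[100,14,10] → #
    (3,2)@(7, 5): e=[-32,122,34] → ·
    (0,3)@(1, 7): e=[96,6,22] → #
    (3,3)@(7, 7): e=[-36,114,46] → ·
    (0,4)@(1, 9): e=[92,-2,34] → ·
    (1,4)@(3, 9): e=[48,34,42] → #
    (3,4)@(7, 9): e=[-40,106,58] → ·
    (1,5)@(3, 11): e=[44,26,54] → #
    (2,5)@(5, 11): e=[0,62,62] → ·  [on edge]
  covered (15 px):
    · · # · · · · · · · · ·
    · # # · · · · · · · · ·
    # # # · · · · · · · · ·
    # # # · · · · · · · · ·
    · # # · · · · · · · · ·
    · # · · · · · · · · · ·
    · # · · · · · · · · · ·
    · # · · · · · · · · · ·
    · # · · · · · · · · · ·
    · · · · · · · · · · · ·
    · · · · · · · · · · · ·
    · · · · · · · · · · · ·

Final: [[3,0],[3,1],[4,1],[5,1],[2,2],[3,2],[4,2],[5,2],[6,2],[2,3],[3,3],[4,3],[5,3],[6,3],[7,3],[8,3],[2,4],[3,4],[4,4],[5,4]]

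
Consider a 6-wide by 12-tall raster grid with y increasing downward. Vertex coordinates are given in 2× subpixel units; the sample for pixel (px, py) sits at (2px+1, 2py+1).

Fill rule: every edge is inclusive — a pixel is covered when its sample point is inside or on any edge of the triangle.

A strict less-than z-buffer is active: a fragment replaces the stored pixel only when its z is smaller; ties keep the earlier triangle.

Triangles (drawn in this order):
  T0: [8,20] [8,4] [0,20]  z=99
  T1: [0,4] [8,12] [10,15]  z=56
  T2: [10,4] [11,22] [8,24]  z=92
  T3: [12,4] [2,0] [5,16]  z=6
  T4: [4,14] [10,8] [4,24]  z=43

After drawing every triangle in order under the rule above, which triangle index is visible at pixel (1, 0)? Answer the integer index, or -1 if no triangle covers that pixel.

T0:
  2·area = 128  (B↔C swapped to make it positive)
  edge (8, 20)→(0, 20): d=(-8,0) inclusive
  edge (0, 20)→(8, 4): d=(8,-16) inclusive
  edge (8, 4)→(8, 20): d=(0,16) inclusive
    (3,3)@(7, 7): e=[104,8,16] → #
    (4,3)@(9, 7): e=[104,40,-16] → ·
    (3,4)@(7, 9): e=[88,24,16] → #
    (4,4)@(9, 9): e=[88,56,-16] → ·
    (2,5)@(5, 11): e=[72,8,48] → #
    (4,5)@(9, 11): e=[72,72,-16] → ·
    (2,6)@(5, 13): e=[56,24,48] → #
    (4,6)@(9, 13): e=[56,88,-16] → ·
    (1,7)@(3, 15): e=[40,8,80] → #
    (4,7)@(9, 15): e=[40,104,-16] → ·
    (1,8)@(3, 17): e=[24,24,80] → #
    (4,8)@(9, 17): e=[24,120,-16] → ·
  covered (16 px):
    · · · · · ·
    · · · · · ·
    · · · · · ·
    · · · # · ·
    · · · # · ·
    · · # # · ·
    · · # # · ·
    · # # # · ·
    · # # # · ·
    # # # # · ·
    · · · · · ·
    · · · · · ·
T1:
  2·area = 8
  edge (0, 4)→(8, 12): d=(8,8) inclusive
  edge (8, 12)→(10, 15): d=(2,3) inclusive
  edge (10, 15)→(0, 4): d=(-10,-11) inclusive
    (0,2)@(1, 5): e=[0,7,1] → #  [on edge]
    (1,2)@(3, 5): e=[-16,1,23] → ·
    (0,3)@(1, 7): e=[16,11,-19] → ·
    (1,3)@(3, 7): e=[0,5,3] → #  [on edge]
    (2,3)@(5, 7): e=[-16,-1,25] → ·
    (1,4)@(3, 9): e=[16,9,-17] → ·
    (2,4)@(5, 9): e=[0,3,5] → #  [on edge]
    (3,4)@(7, 9): e=[-16,-3,27] → ·
    (2,5)@(5, 11): e=[16,7,-15] → ·
    (3,5)@(7, 11): e=[0,1,7] → #  [on edge]
    (4,5)@(9, 11): e=[-16,-5,29] → ·
    (3,6)@(7, 13): e=[16,5,-13] → ·
    (4,6)@(9, 13): e=[0,-1,9] → ·  [on edge]
    (5,7)@(11, 15): e=[0,-3,11] → ·  [on edge]
  covered (4 px):
    · · · · · ·
    · · · · · ·
    # · · · · ·
    · # · · · ·
    · · # · · ·
    · · · # · ·
    · · · · · ·
    · · · · · ·
    · · · · · ·
    · · · · · ·
    · · · · · ·
    · · · · · ·
T2:
  2·area = 56
  edge (10, 4)→(11, 22): d=(1,18) inclusive
  edge (11, 22)→(8, 24): d=(-3,2) inclusive
  edge (8, 24)→(10, 4): d=(2,-20) inclusive
    (4,7)@(9, 15): e=[29,25,2] → #
    (5,7)@(11, 15): e=[-7,21,42] → ·
    (4,8)@(9, 17): e=[31,19,6] → #
    (5,8)@(11, 17): e=[-5,15,46] → ·
    (4,9)@(9, 19): e=[33,13,10] → #
    (5,9)@(11, 19): e=[-3,9,50] → ·
    (4,10)@(9, 21): e=[35,7,14] → #
    (5,10)@(11, 21): e=[-1,3,54] → ·
    (4,11)@(9, 23): e=[37,1,18] → #
    (5,11)@(11, 23): e=[1,-3,58] → ·
  covered (5 px):
    · · · · · ·
    · · · · · ·
    · · · · · ·
    · · · · · ·
    · · · · · ·
    · · · · · ·
    · · · · · ·
    · · · · # ·
    · · · · # ·
    · · · · # ·
    · · · · # ·
    · · · · # ·
T3:
  2·area = 148  (B↔C swapped to make it positive)
  edge (12, 4)→(5, 16): d=(-7,12) inclusive
  edge (5, 16)→(2, 0): d=(-3,-16) inclusive
  edge (2, 0)→(12, 4): d=(10,4) inclusive
    (1,0)@(3, 1): e=[129,13,6] → #
    (2,0)@(5, 1): e=[105,45,-2] → ·
    (1,1)@(3, 3): e=[115,7,26] → #
    (2,1)@(5, 3): e=[91,39,18] → #
    (3,1)@(7, 3): e=[67,71,10] → #
    (4,1)@(9, 3): e=[43,103,2] → #
    (5,1)@(11, 3): e=[19,135,-6] → ·
    (1,2)@(3, 5): e=[101,1,46] → #
    (5,2)@(11, 5): e=[5,129,14] → #
    (1,3)@(3, 7): e=[87,-5,66] → ·
    (2,3)@(5, 7): e=[63,27,58] → #
    (5,3)@(11, 7): e=[-9,123,34] → ·
  covered (20 px):
    · # · · · ·
    · # # # # ·
    · # # # # #
    · · # # # ·
    · · # # # ·
    · · # # · ·
    · · # · · ·
    · · # · · ·
    · · · · · ·
    · · · · · ·
    · · · · · ·
    · · · · · ·
T4:
  2·area = 60
  edge (4, 14)→(10, 8): d=(6,-6) inclusive
  edge (10, 8)→(4, 24): d=(-6,16) inclusive
  edge (4, 24)→(4, 14): d=(0,-10) inclusive
    (5,3)@(11, 7): e=[0,-10,70] → ·  [on edge]
    (4,4)@(9, 9): e=[0,10,50] → #  [on edge]
    (5,4)@(11, 9): e=[12,-22,70] → ·
    (3,5)@(7, 11): e=[0,30,30] → #  [on edge]
    (4,5)@(9, 11): e=[12,-2,50] → ·
    (2,6)@(5, 13): e=[0,50,10] → #  [on edge]
    (4,6)@(9, 13): e=[24,-14,50] → ·
    (1,7)@(3, 15): e=[0,70,-10] → ·  [on edge]
    (2,7)@(5, 15): e=[12,38,10] → #
    (4,7)@(9, 15): e=[36,-26,50] → ·
    (0,8)@(1, 17): e=[0,90,-30] → ·  [on edge]
    (2,8)@(5, 17): e=[24,26,10] → #
  covered (9 px):
    · · · · · ·
    · · · · · ·
    · · · · · ·
    · · · · · ·
    · · · · # ·
    · · · # · ·
    · · # # · ·
    · · # # · ·
    · · # · · ·
    · · # · · ·
    · · # · · ·
    · · · · · ·

Z-buffer (winner per pixel, '.' = empty):
  . 3 . . . .
  . 3 3 3 3 .
  1 3 3 3 3 3
  . 1 3 3 3 .
  . . 3 3 3 .
  . . 3 3 . .
  . . 3 4 . .
  . 0 3 4 2 .
  . 0 4 0 2 .
  0 0 4 0 2 .
  . . 4 . 2 .
  . . . . 2 .

Answer: 3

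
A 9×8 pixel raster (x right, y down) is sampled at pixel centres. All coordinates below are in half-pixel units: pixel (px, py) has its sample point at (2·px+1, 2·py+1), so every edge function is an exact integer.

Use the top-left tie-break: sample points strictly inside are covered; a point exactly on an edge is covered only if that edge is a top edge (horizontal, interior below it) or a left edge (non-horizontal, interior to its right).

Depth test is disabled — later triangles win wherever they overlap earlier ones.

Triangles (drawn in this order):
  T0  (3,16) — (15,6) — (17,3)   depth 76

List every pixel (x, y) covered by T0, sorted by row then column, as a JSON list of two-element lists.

T0:
  2·area = 16  (B↔C swapped to make it positive)
  edge (3, 16)→(17, 3): d=(14,-13) top-left  bias=+0
  edge (17, 3)→(15, 6): d=(-2,3) right/bottom  bias=-1
  edge (15, 6)→(3, 16): d=(-12,10) right/bottom  bias=-1
    (8,1)@(17, 3): e=[0,0,16] → ·  [on edge]
    (7,2)@(15, 5): e=[2,2,12] → #
    (8,2)@(17, 5): e=[28,-4,-8] → ·
    (6,3)@(13, 7): e=[4,4,8] → #
    (7,3)@(15, 7): e=[30,-2,-12] → ·
    (5,4)@(11, 9): e=[6,6,4] → #
    (6,4)@(13, 9): e=[32,0,-16] → ·  [on edge]
    (4,5)@(9, 11): e=[8,8,0] → ·  [on edge]
    (5,5)@(11, 11): e=[34,2,-20] → ·
    (4,7)@(9, 15): e=[64,0,-48] → ·  [on edge]
  covered (3 px):
    · · · · · · · · ·
    · · · · · · · · ·
    · · · · · · · # ·
    · · · · · · # · ·
    · · · · · # · · ·
    · · · · · · · · ·
    · · · · · · · · ·
    · · · · · · · · ·

Final: [[7,2],[6,3],[5,4]]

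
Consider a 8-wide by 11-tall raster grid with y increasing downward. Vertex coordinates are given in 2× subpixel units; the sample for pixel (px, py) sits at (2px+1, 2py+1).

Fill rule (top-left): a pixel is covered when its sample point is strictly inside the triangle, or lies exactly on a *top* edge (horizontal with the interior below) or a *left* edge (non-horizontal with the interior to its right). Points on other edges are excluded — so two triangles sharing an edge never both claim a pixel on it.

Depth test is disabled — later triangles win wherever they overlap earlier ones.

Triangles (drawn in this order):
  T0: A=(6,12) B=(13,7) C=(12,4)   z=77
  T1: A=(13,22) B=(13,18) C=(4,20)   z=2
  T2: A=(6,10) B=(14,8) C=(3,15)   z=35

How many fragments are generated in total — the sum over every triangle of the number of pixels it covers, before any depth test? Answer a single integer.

T0:
  2·area = 26  (B↔C swapped to make it positive)
  edge (6, 12)→(12, 4): d=(6,-8) top-left  bias=+0
  edge (12, 4)→(13, 7): d=(1,3) right/bottom  bias=-1
  edge (13, 7)→(6, 12): d=(-7,5) right/bottom  bias=-1
    (5,0)@(11, 1): e=[-26,0,52] → .  [on edge]
    (5,3)@(11, 7): e=[10,6,10] → X
    (6,3)@(13, 7): e=[26,0,0] → .  [on edge]
    (4,4)@(9, 9): e=[6,14,6] → X
    (5,4)@(11, 9): e=[22,8,-4] → .
    (3,5)@(7, 11): e=[2,22,2] → X
    (4,5)@(9, 11): e=[18,16,-8] → .
    (3,6)@(7, 13): e=[14,24,-12] → .
    (7,6)@(15, 13): e=[78,0,-52] → .  [on edge]
  covered (3 px):
    . . . . . . . .
    . . . . . . . .
    . . . . . . . .
    . . . . . X . .
    . . . . X . . .
    . . . X . . . .
    . . . . . . . .
    . . . . . . . .
    . . . . . . . .
    . . . . . . . .
    . . . . . . . .
T1:
  2·area = 36  (B↔C swapped to make it positive)
  edge (13, 22)→(4, 20): d=(-9,-2) top-left  bias=+0
  edge (4, 20)→(13, 18): d=(9,-2) top-left  bias=+0
  edge (13, 18)→(13, 22): d=(0,4) right/bottom  bias=-1
    (6,0)@(13, 1): e=[189,-153,0] → .  [on edge]
    (6,1)@(13, 3): e=[171,-135,0] → .  [on edge]
    (6,2)@(13, 5): e=[153,-117,0] → .  [on edge]
    (6,3)@(13, 7): e=[135,-99,0] → .  [on edge]
    (6,4)@(13, 9): e=[117,-81,0] → .  [on edge]
    (6,5)@(13, 11): e=[99,-63,0] → .  [on edge]
    (6,6)@(13, 13): e=[81,-45,0] → .  [on edge]
    (6,7)@(13, 15): e=[63,-27,0] → .  [on edge]
    (6,8)@(13, 17): e=[45,-9,0] → .  [on edge]
    (4,9)@(9, 19): e=[19,1,16] → X
    (5,9)@(11, 19): e=[23,5,8] → X
    (6,9)@(13, 19): e=[27,9,0] → .  [on edge]
    (6,10)@(13, 21): e=[9,27,0] → .  [on edge]
  covered (4 px):
    . . . . . . . .
    . . . . . . . .
    . . . . . . . .
    . . . . . . . .
    . . . . . . . .
    . . . . . . . .
    . . . . . . . .
    . . . . . . . .
    . . . . . . . .
    . . . . X X . .
    . . . . X X . .
T2:
  2·area = 34
  edge (6, 10)→(14, 8): d=(8,-2) top-left  bias=+0
  edge (14, 8)→(3, 15): d=(-11,7) right/bottom  bias=-1
  edge (3, 15)→(6, 10): d=(3,-5) top-left  bias=+0
    (4,2)@(9, 5): e=[-34,68,0] → .  [on edge]
    (5,4)@(11, 9): e=[2,10,22] → X
    (6,4)@(13, 9): e=[6,-4,32] → .
    (3,5)@(7, 11): e=[10,16,8] → X
    (4,5)@(9, 11): e=[14,2,18] → X
    (5,5)@(11, 11): e=[18,-12,28] → .
    (2,6)@(5, 13): e=[22,8,4] → X
    (3,6)@(7, 13): e=[26,-6,14] → .
    (4,6)@(9, 13): e=[30,-20,24] → .
    (1,7)@(3, 15): e=[34,0,0] → .  [on edge]
    (2,7)@(5, 15): e=[38,-14,10] → .
  covered (4 px):
    . . . . . . . .
    . . . . . . . .
    . . . . . . . .
    . . . . . . . .
    . . . . . X . .
    . . . X X . . .
    . . X . . . . .
    . . . . . . . .
    . . . . . . . .
    . . . . . . . .
    . . . . . . . .

Answer: 11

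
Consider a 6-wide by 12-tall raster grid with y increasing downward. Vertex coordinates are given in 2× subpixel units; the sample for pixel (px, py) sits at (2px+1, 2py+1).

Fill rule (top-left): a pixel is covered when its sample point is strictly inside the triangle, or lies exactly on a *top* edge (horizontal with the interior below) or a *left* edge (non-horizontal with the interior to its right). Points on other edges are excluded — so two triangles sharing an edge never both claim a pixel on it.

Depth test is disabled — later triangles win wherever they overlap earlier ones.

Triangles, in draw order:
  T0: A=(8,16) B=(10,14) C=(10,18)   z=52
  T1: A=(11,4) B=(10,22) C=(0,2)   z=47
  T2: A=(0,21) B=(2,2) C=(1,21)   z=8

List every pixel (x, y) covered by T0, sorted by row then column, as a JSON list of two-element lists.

T0:
  2·area = 8
  edge (8, 16)→(10, 14): d=(2,-2) top-left  bias=+0
  edge (10, 14)→(10, 18): d=(0,4) right/bottom  bias=-1
  edge (10, 18)→(8, 16): d=(-2,-2) top-left  bias=+0
    (0,4)@(1, 9): e=[-28,36,0] → ·  [on edge]
    (1,5)@(3, 11): e=[-20,28,0] → ·  [on edge]
    (2,6)@(5, 13): e=[-12,20,0] → ·  [on edge]
    (5,6)@(11, 13): e=[0,-4,12] → ·  [on edge]
    (3,7)@(7, 15): e=[-4,12,0] → ·  [on edge]
    (4,7)@(9, 15): e=[0,4,4] → #  [on edge]
    (5,7)@(11, 15): e=[4,-4,8] → ·
    (3,8)@(7, 17): e=[0,12,-4] → ·  [on edge]
    (4,8)@(9, 17): e=[4,4,0] → #  [on edge]
    (5,8)@(11, 17): e=[8,-4,4] → ·
    (2,9)@(5, 19): e=[0,20,-12] → ·  [on edge]
    (4,9)@(9, 19): e=[8,4,-4] → ·
    (5,9)@(11, 19): e=[12,-4,0] → ·  [on edge]
    (1,10)@(3, 21): e=[0,28,-20] → ·  [on edge]
    (0,11)@(1, 23): e=[0,36,-28] → ·  [on edge]
  covered (2 px):
    · · · · · ·
    · · · · · ·
    · · · · · ·
    · · · · · ·
    · · · · · ·
    · · · · · ·
    · · · · · ·
    · · · · # ·
    · · · · # ·
    · · · · · ·
    · · · · · ·
    · · · · · ·
T1:
  2·area = 200
  edge (11, 4)→(10, 22): d=(-1,18) right/bottom  bias=-1
  edge (10, 22)→(0, 2): d=(-10,-20) top-left  bias=+0
  edge (0, 2)→(11, 4): d=(11,2) right/bottom  bias=-1
    (0,1)@(1, 3): e=[181,10,9] → #
    (1,1)@(3, 3): e=[145,50,5] → #
    (2,1)@(5, 3): e=[109,90,1] → #
    (3,1)@(7, 3): e=[73,130,-3] → ·
    (0,2)@(1, 5): e=[179,-10,31] → ·
    (1,2)@(3, 5): e=[143,30,27] → #
    (3,2)@(7, 5): e=[71,110,19] → #
    (4,2)@(9, 5): e=[35,150,15] → #
    (5,2)@(11, 5): e=[-1,190,11] → ·
    (1,3)@(3, 7): e=[141,10,49] → #
    (5,3)@(11, 7): e=[-3,170,33] → ·
    (1,4)@(3, 9): e=[139,-10,71] → ·
  covered (23 px):
    · · · · · ·
    # # # · · ·
    · # # # # ·
    · # # # # ·
    · · # # # ·
    · · # # # ·
    · · · # # ·
    · · · # # ·
    · · · · # ·
    · · · · # ·
    · · · · · ·
    · · · · · ·
T2:
  2·area = 19
  edge (0, 21)→(2, 2): d=(2,-19) top-left  bias=+0
  edge (2, 2)→(1, 21): d=(-1,19) right/bottom  bias=-1
  edge (1, 21)→(0, 21): d=(-1,0) right/bottom  bias=-1
    (0,6)@(1, 13): e=[3,8,8] → #
    (1,6)@(3, 13): e=[41,-30,8] → ·
    (0,7)@(1, 15): e=[7,6,6] → #
    (1,7)@(3, 15): e=[45,-32,6] → ·
    (0,8)@(1, 17): e=[11,4,4] → #
    (1,8)@(3, 17): e=[49,-34,4] → ·
    (0,9)@(1, 19): e=[15,2,2] → #
    (1,9)@(3, 19): e=[53,-36,2] → ·
    (0,10)@(1, 21): e=[19,0,0] → ·  [on edge]
    (1,10)@(3, 21): e=[57,-38,0] → ·  [on edge]
    (2,10)@(5, 21): e=[95,-76,0] → ·  [on edge]
    (3,10)@(7, 21): e=[133,-114,0] → ·  [on edge]
    (4,10)@(9, 21): e=[171,-152,0] → ·  [on edge]
    (5,10)@(11, 21): e=[209,-190,0] → ·  [on edge]
  covered (4 px):
    · · · · · ·
    · · · · · ·
    · · · · · ·
    · · · · · ·
    · · · · · ·
    · · · · · ·
    # · · · · ·
    # · · · · ·
    # · · · · ·
    # · · · · ·
    · · · · · ·
    · · · · · ·

Result: [[4,7],[4,8]]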